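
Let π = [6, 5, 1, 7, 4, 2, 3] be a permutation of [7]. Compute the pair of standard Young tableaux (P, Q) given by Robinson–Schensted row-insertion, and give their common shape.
P = [1, 2, 3] / [4, 7] / [5] / [6];  Q = [1, 4, 7] / [2, 5] / [3] / [6];  common shape = (3, 2, 1, 1)

Row-insert the values π_1, π_2, … into P one at a time, bumping the leftmost entry strictly greater than the inserted value down to the next row. The recording tableau Q records, in position (i, j), the step at which that cell was added to P.
  Insert 6 (step 1): P = [6];  Q = [1]
  Insert 5 (step 2): P = [5] / [6];  Q = [1] / [2]
  Insert 1 (step 3): P = [1] / [5] / [6];  Q = [1] / [2] / [3]
  Insert 7 (step 4): P = [1, 7] / [5] / [6];  Q = [1, 4] / [2] / [3]
  Insert 4 (step 5): P = [1, 4] / [5, 7] / [6];  Q = [1, 4] / [2, 5] / [3]
  Insert 2 (step 6): P = [1, 2] / [4, 7] / [5] / [6];  Q = [1, 4] / [2, 5] / [3] / [6]
  Insert 3 (step 7): P = [1, 2, 3] / [4, 7] / [5] / [6];  Q = [1, 4, 7] / [2, 5] / [3] / [6]
Final shape: (3, 2, 1, 1).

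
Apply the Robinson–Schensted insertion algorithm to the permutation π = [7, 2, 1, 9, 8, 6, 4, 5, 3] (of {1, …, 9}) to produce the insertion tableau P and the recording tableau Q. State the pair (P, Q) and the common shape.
P = [1, 3, 5] / [2, 4] / [6, 8] / [7] / [9];  Q = [1, 4, 8] / [2, 5] / [3, 6] / [7] / [9];  common shape = (3, 2, 2, 1, 1)

Row-insert the values π_1, π_2, … into P one at a time, bumping the leftmost entry strictly greater than the inserted value down to the next row. The recording tableau Q records, in position (i, j), the step at which that cell was added to P.
  Insert 7 (step 1): P = [7];  Q = [1]
  Insert 2 (step 2): P = [2] / [7];  Q = [1] / [2]
  Insert 1 (step 3): P = [1] / [2] / [7];  Q = [1] / [2] / [3]
  Insert 9 (step 4): P = [1, 9] / [2] / [7];  Q = [1, 4] / [2] / [3]
  Insert 8 (step 5): P = [1, 8] / [2, 9] / [7];  Q = [1, 4] / [2, 5] / [3]
  Insert 6 (step 6): P = [1, 6] / [2, 8] / [7, 9];  Q = [1, 4] / [2, 5] / [3, 6]
  Insert 4 (step 7): P = [1, 4] / [2, 6] / [7, 8] / [9];  Q = [1, 4] / [2, 5] / [3, 6] / [7]
  Insert 5 (step 8): P = [1, 4, 5] / [2, 6] / [7, 8] / [9];  Q = [1, 4, 8] / [2, 5] / [3, 6] / [7]
  Insert 3 (step 9): P = [1, 3, 5] / [2, 4] / [6, 8] / [7] / [9];  Q = [1, 4, 8] / [2, 5] / [3, 6] / [7] / [9]
Final shape: (3, 2, 2, 1, 1).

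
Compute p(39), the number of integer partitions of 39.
p(39) = 31185

Compute p(n) via the recurrence p(n, m) = p(n, m−1) + p(n−m, m), where p(n, m) counts partitions of n with all parts ≤ m and p(n) = p(n, n). The base cases are p(0, m) = 1 and p(n, 0) = 0 for n > 0. Filling the table yields p(39) = 31185. (Euler's pentagonal recurrence is an alternative.)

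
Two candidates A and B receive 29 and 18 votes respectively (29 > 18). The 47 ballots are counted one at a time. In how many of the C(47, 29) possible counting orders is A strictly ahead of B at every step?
Strict-lead orderings = 1069258071970

Total orderings of the 47 votes with 29 for A: C(47, 29) = 4568648125690. By the Bertrand ballot formula (Cycle Lemma / reflection principle), the number of orderings in which A is strictly ahead of B throughout is (p − q)/(p + q) · C(p + q, p) = (29 − 18)/(29 + 18) · 4568648125690 = 1069258071970.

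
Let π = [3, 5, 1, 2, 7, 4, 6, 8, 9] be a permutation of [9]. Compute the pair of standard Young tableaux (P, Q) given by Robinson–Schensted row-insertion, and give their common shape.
P = [1, 2, 4, 6, 8, 9] / [3, 5, 7];  Q = [1, 2, 5, 7, 8, 9] / [3, 4, 6];  common shape = (6, 3)

Row-insert the values π_1, π_2, … into P one at a time, bumping the leftmost entry strictly greater than the inserted value down to the next row. The recording tableau Q records, in position (i, j), the step at which that cell was added to P.
  Insert 3 (step 1): P = [3];  Q = [1]
  Insert 5 (step 2): P = [3, 5];  Q = [1, 2]
  Insert 1 (step 3): P = [1, 5] / [3];  Q = [1, 2] / [3]
  Insert 2 (step 4): P = [1, 2] / [3, 5];  Q = [1, 2] / [3, 4]
  Insert 7 (step 5): P = [1, 2, 7] / [3, 5];  Q = [1, 2, 5] / [3, 4]
  Insert 4 (step 6): P = [1, 2, 4] / [3, 5, 7];  Q = [1, 2, 5] / [3, 4, 6]
  Insert 6 (step 7): P = [1, 2, 4, 6] / [3, 5, 7];  Q = [1, 2, 5, 7] / [3, 4, 6]
  Insert 8 (step 8): P = [1, 2, 4, 6, 8] / [3, 5, 7];  Q = [1, 2, 5, 7, 8] / [3, 4, 6]
  Insert 9 (step 9): P = [1, 2, 4, 6, 8, 9] / [3, 5, 7];  Q = [1, 2, 5, 7, 8, 9] / [3, 4, 6]
Final shape: (6, 3).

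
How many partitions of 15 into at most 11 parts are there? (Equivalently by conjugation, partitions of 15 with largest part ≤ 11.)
p(15, parts ≤ 11) = 169

Partitions of 15 with all parts ≤ 11: 11+4, 11+3+1, 11+2+2, 11+2+1+1, 11+1+1+1+1, 10+5, 10+4+1, 10+3+2, 10+3+1+1, 10+2+2+1, 10+2+1+1+1, 10+1+1+1+1+1, 9+6, 9+5+1, 9+4+2, 9+4+1+1, 9+3+3, 9+3+2+1, 9+3+1+1+1, 9+2+2+2, 9+2+2+1+1, 9+2+1+1+1+1, 9+1+1+1+1+1+1, 8+7, 8+6+1, 8+5+2, 8+5+1+1, 8+4+3, 8+4+2+1, 8+4+1+1+1, … (169 total). Count = 169.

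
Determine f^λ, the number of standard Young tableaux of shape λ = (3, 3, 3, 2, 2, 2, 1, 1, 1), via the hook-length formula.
# SYT of shape (3, 3, 3, 2, 2, 2, 1, 1, 1) = 678912

Hook-length formula: f^λ = n! / Π hook(c), product over all cells c of the Young diagram. For λ = (3, 3, 3, 2, 2, 2, 1, 1, 1), n = 18 boxes. Hook lengths by row (left-to-right, top-to-bottom): [11, 7, 3]; [10, 6, 2]; [9, 5, 1]; [7, 3]; [6, 2]; [5, 1]; [3]; [2]; [1]. Product of hooks = 9430344000. So f^λ = 18! / 9430344000 = 6402373705728000 / 9430344000 = 678912.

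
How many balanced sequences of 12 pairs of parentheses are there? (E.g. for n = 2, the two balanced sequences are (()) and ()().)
C_12 = 208012

These balanced parentheses are counted by the Catalan number C_n = (1/(n + 1)) · C(2n, n). For n = 12: C_12 = (1/13) · C(24, 12) = 2704156/13 = 208012.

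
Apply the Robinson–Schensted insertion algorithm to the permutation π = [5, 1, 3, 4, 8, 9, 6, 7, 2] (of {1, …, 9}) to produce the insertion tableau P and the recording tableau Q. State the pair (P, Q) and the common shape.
P = [1, 2, 4, 6, 7] / [3, 8, 9] / [5];  Q = [1, 3, 4, 5, 6] / [2, 7, 8] / [9];  common shape = (5, 3, 1)

Row-insert the values π_1, π_2, … into P one at a time, bumping the leftmost entry strictly greater than the inserted value down to the next row. The recording tableau Q records, in position (i, j), the step at which that cell was added to P.
  Insert 5 (step 1): P = [5];  Q = [1]
  Insert 1 (step 2): P = [1] / [5];  Q = [1] / [2]
  Insert 3 (step 3): P = [1, 3] / [5];  Q = [1, 3] / [2]
  Insert 4 (step 4): P = [1, 3, 4] / [5];  Q = [1, 3, 4] / [2]
  Insert 8 (step 5): P = [1, 3, 4, 8] / [5];  Q = [1, 3, 4, 5] / [2]
  Insert 9 (step 6): P = [1, 3, 4, 8, 9] / [5];  Q = [1, 3, 4, 5, 6] / [2]
  Insert 6 (step 7): P = [1, 3, 4, 6, 9] / [5, 8];  Q = [1, 3, 4, 5, 6] / [2, 7]
  Insert 7 (step 8): P = [1, 3, 4, 6, 7] / [5, 8, 9];  Q = [1, 3, 4, 5, 6] / [2, 7, 8]
  Insert 2 (step 9): P = [1, 2, 4, 6, 7] / [3, 8, 9] / [5];  Q = [1, 3, 4, 5, 6] / [2, 7, 8] / [9]
Final shape: (5, 3, 1).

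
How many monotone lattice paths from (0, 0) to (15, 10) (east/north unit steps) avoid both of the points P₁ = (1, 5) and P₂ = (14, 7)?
Number of paths = 2736392

Inclusion–exclusion. Total paths: C(25, 15) = 3268760. Through P₁: C(6, 1)·C(19, 14) = 69768. Through P₂: C(21, 14)·C(4, 1) = 465120. Since P₁ is strictly southwest of P₂, a monotone path through both must visit P₁ then P₂; paths through both = C(6, 1)·C(15, 13)·C(4, 1) = 2520. Avoid both = 3268760 − 69768 − 465120 + 2520 = 2736392.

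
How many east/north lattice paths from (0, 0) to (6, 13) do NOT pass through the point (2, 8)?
Number of paths = 21462

Total paths from (0, 0) to (6, 13): C(19, 6) = 27132. Paths through (2, 8): (paths (0, 0) → (2, 8)) × (paths (2, 8) → (6, 13)) = C(10, 2) · C(9, 4) = 45 · 126 = 5670. Avoidance count = 27132 − 5670 = 21462.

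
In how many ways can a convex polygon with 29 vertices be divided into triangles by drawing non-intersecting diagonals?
C_27 = 69533550916004

These polygon triangulations are counted by the Catalan number C_n = (1/(n + 1)) · C(2n, n). For n = 27: C_27 = (1/28) · C(54, 27) = 1946939425648112/28 = 69533550916004.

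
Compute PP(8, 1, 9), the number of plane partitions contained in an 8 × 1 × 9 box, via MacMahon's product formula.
PP(8, 1, 9) = 24310

Evaluate the triple product over i = 1..8, j = 1..1, k = 1..9. The factors are (2/1) · (3/2) · (4/3) · (5/4) · (6/5) · (7/6) · (8/7) · (9/8) · … (72 factors total). The numerators and denominators telescope so the product is an integer; carrying out the multiplication exactly gives PP(8, 1, 9) = 24310.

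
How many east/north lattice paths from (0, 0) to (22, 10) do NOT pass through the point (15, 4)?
Number of paths = 57861024

Total paths from (0, 0) to (22, 10): C(32, 22) = 64512240. Paths through (15, 4): (paths (0, 0) → (15, 4)) × (paths (15, 4) → (22, 10)) = C(19, 15) · C(13, 7) = 3876 · 1716 = 6651216. Avoidance count = 64512240 − 6651216 = 57861024.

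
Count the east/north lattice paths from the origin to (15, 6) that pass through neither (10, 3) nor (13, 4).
Number of paths = 30832

Inclusion–exclusion. Total paths: C(21, 15) = 54264. Through P₁: C(13, 10)·C(8, 5) = 16016. Through P₂: C(17, 13)·C(4, 2) = 14280. Since P₁ is strictly southwest of P₂, a monotone path through both must visit P₁ then P₂; paths through both = C(13, 10)·C(4, 3)·C(4, 2) = 6864. Avoid both = 54264 − 16016 − 14280 + 6864 = 30832.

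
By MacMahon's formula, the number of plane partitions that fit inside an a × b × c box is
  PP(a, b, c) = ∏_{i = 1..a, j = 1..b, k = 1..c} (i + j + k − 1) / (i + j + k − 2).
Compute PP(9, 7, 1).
PP(9, 7, 1) = 11440

Evaluate the triple product over i = 1..9, j = 1..7, k = 1..1. The factors are (2/1) · (3/2) · (4/3) · (5/4) · (6/5) · (7/6) · (8/7) · (3/2) · … (63 factors total). The numerators and denominators telescope so the product is an integer; carrying out the multiplication exactly gives PP(9, 7, 1) = 11440.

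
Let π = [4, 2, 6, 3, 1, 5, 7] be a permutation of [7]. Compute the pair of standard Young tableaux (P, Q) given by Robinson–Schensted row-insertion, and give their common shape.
P = [1, 3, 5, 7] / [2, 6] / [4];  Q = [1, 3, 6, 7] / [2, 4] / [5];  common shape = (4, 2, 1)

Row-insert the values π_1, π_2, … into P one at a time, bumping the leftmost entry strictly greater than the inserted value down to the next row. The recording tableau Q records, in position (i, j), the step at which that cell was added to P.
  Insert 4 (step 1): P = [4];  Q = [1]
  Insert 2 (step 2): P = [2] / [4];  Q = [1] / [2]
  Insert 6 (step 3): P = [2, 6] / [4];  Q = [1, 3] / [2]
  Insert 3 (step 4): P = [2, 3] / [4, 6];  Q = [1, 3] / [2, 4]
  Insert 1 (step 5): P = [1, 3] / [2, 6] / [4];  Q = [1, 3] / [2, 4] / [5]
  Insert 5 (step 6): P = [1, 3, 5] / [2, 6] / [4];  Q = [1, 3, 6] / [2, 4] / [5]
  Insert 7 (step 7): P = [1, 3, 5, 7] / [2, 6] / [4];  Q = [1, 3, 6, 7] / [2, 4] / [5]
Final shape: (4, 2, 1).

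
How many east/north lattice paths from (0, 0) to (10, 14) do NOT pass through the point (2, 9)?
Number of paths = 1890471

Total paths from (0, 0) to (10, 14): C(24, 10) = 1961256. Paths through (2, 9): (paths (0, 0) → (2, 9)) × (paths (2, 9) → (10, 14)) = C(11, 2) · C(13, 8) = 55 · 1287 = 70785. Avoidance count = 1961256 − 70785 = 1890471.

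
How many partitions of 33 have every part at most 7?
p(33, parts ≤ 7) = 2738

Use the recurrence p(n, m) = p(n, m−1) + p(n−m, m): either the largest part is < m (count p(n, m−1)) or the largest part is exactly m (remove one copy of m, count p(n−m, m)). With p(0, ·) = 1 this gives p(33, parts ≤ 7) = 2738. (By conjugating Young diagrams, this also counts partitions of 33 into at most 7 parts.)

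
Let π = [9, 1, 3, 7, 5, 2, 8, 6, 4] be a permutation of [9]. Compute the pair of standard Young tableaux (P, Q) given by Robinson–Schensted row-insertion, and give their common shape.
P = [1, 2, 4, 6] / [3, 5] / [7, 8] / [9];  Q = [1, 3, 4, 7] / [2, 8] / [5, 9] / [6];  common shape = (4, 2, 2, 1)

Row-insert the values π_1, π_2, … into P one at a time, bumping the leftmost entry strictly greater than the inserted value down to the next row. The recording tableau Q records, in position (i, j), the step at which that cell was added to P.
  Insert 9 (step 1): P = [9];  Q = [1]
  Insert 1 (step 2): P = [1] / [9];  Q = [1] / [2]
  Insert 3 (step 3): P = [1, 3] / [9];  Q = [1, 3] / [2]
  Insert 7 (step 4): P = [1, 3, 7] / [9];  Q = [1, 3, 4] / [2]
  Insert 5 (step 5): P = [1, 3, 5] / [7] / [9];  Q = [1, 3, 4] / [2] / [5]
  Insert 2 (step 6): P = [1, 2, 5] / [3] / [7] / [9];  Q = [1, 3, 4] / [2] / [5] / [6]
  Insert 8 (step 7): P = [1, 2, 5, 8] / [3] / [7] / [9];  Q = [1, 3, 4, 7] / [2] / [5] / [6]
  Insert 6 (step 8): P = [1, 2, 5, 6] / [3, 8] / [7] / [9];  Q = [1, 3, 4, 7] / [2, 8] / [5] / [6]
  Insert 4 (step 9): P = [1, 2, 4, 6] / [3, 5] / [7, 8] / [9];  Q = [1, 3, 4, 7] / [2, 8] / [5, 9] / [6]
Final shape: (4, 2, 2, 1).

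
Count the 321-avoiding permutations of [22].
C_22 = 91482563640

These 321-avoiding permutations are counted by the Catalan number C_n = (1/(n + 1)) · C(2n, n). For n = 22: C_22 = (1/23) · C(44, 22) = 2104098963720/23 = 91482563640.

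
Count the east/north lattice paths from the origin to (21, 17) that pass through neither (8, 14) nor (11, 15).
Number of paths = 28176564900

Inclusion–exclusion. Total paths: C(38, 21) = 28781143380. Through P₁: C(22, 8)·C(16, 13) = 179071200. Through P₂: C(26, 11)·C(12, 10) = 509926560. Since P₁ is strictly southwest of P₂, a monotone path through both must visit P₁ then P₂; paths through both = C(22, 8)·C(4, 3)·C(12, 10) = 84419280. Avoid both = 28781143380 − 179071200 − 509926560 + 84419280 = 28176564900.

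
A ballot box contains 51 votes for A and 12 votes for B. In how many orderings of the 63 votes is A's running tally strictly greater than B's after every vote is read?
Strict-lead orderings = 1651881800049

Total orderings of the 63 votes with 51 for A: C(63, 51) = 2668424446233. By the Bertrand ballot formula (Cycle Lemma / reflection principle), the number of orderings in which A is strictly ahead of B throughout is (p − q)/(p + q) · C(p + q, p) = (51 − 12)/(51 + 12) · 2668424446233 = 1651881800049.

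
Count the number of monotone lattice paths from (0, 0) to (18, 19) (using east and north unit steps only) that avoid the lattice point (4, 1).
Number of paths = 15315453900

Total paths from (0, 0) to (18, 19): C(37, 18) = 17672631900. Paths through (4, 1): (paths (0, 0) → (4, 1)) × (paths (4, 1) → (18, 19)) = C(5, 4) · C(32, 14) = 5 · 471435600 = 2357178000. Avoidance count = 17672631900 − 2357178000 = 15315453900.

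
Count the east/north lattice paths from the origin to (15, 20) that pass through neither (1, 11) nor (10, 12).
Number of paths = 2406057918

Inclusion–exclusion. Total paths: C(35, 15) = 3247943160. Through P₁: C(12, 1)·C(23, 14) = 9806280. Through P₂: C(22, 10)·C(13, 5) = 832233402. Since P₁ is strictly southwest of P₂, a monotone path through both must visit P₁ then P₂; paths through both = C(12, 1)·C(10, 9)·C(13, 5) = 154440. Avoid both = 3247943160 − 9806280 − 832233402 + 154440 = 2406057918.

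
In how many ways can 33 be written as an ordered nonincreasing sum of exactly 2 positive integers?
p(33, 2 parts) = 16

Partitions of n into exactly k parts are in bijection with partitions of n − k into at most k parts (subtract 1 from each part). So p(33, exactly 2) = p(31, parts ≤ 2). Computing via the recurrence p(m, j) = p(m, j−1) + p(m−j, j) gives 16.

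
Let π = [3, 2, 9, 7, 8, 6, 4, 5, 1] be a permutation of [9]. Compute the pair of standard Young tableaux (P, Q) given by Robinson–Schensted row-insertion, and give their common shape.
P = [1, 4, 5] / [2, 6, 8] / [3] / [7] / [9];  Q = [1, 3, 5] / [2, 4, 8] / [6] / [7] / [9];  common shape = (3, 3, 1, 1, 1)

Row-insert the values π_1, π_2, … into P one at a time, bumping the leftmost entry strictly greater than the inserted value down to the next row. The recording tableau Q records, in position (i, j), the step at which that cell was added to P.
  Insert 3 (step 1): P = [3];  Q = [1]
  Insert 2 (step 2): P = [2] / [3];  Q = [1] / [2]
  Insert 9 (step 3): P = [2, 9] / [3];  Q = [1, 3] / [2]
  Insert 7 (step 4): P = [2, 7] / [3, 9];  Q = [1, 3] / [2, 4]
  Insert 8 (step 5): P = [2, 7, 8] / [3, 9];  Q = [1, 3, 5] / [2, 4]
  Insert 6 (step 6): P = [2, 6, 8] / [3, 7] / [9];  Q = [1, 3, 5] / [2, 4] / [6]
  Insert 4 (step 7): P = [2, 4, 8] / [3, 6] / [7] / [9];  Q = [1, 3, 5] / [2, 4] / [6] / [7]
  Insert 5 (step 8): P = [2, 4, 5] / [3, 6, 8] / [7] / [9];  Q = [1, 3, 5] / [2, 4, 8] / [6] / [7]
  Insert 1 (step 9): P = [1, 4, 5] / [2, 6, 8] / [3] / [7] / [9];  Q = [1, 3, 5] / [2, 4, 8] / [6] / [7] / [9]
Final shape: (3, 3, 1, 1, 1).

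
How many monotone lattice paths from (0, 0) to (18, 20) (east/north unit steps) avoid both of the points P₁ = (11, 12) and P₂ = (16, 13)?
Number of paths = 22726326588

Inclusion–exclusion. Total paths: C(38, 18) = 33578000610. Through P₁: C(23, 11)·C(15, 7) = 8700621930. Through P₂: C(29, 16)·C(9, 2) = 2443100940. Since P₁ is strictly southwest of P₂, a monotone path through both must visit P₁ then P₂; paths through both = C(23, 11)·C(6, 5)·C(9, 2) = 292048848. Avoid both = 33578000610 − 8700621930 − 2443100940 + 292048848 = 22726326588.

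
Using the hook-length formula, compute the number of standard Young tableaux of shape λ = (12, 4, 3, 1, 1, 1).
# SYT of shape (12, 4, 3, 1, 1, 1) = 152078850

Hook-length formula: f^λ = n! / Π hook(c), product over all cells c of the Young diagram. For λ = (12, 4, 3, 1, 1, 1), n = 22 boxes. Hook lengths by row (left-to-right, top-to-bottom): [17, 13, 12, 10, 8, 7, 6, 5, 4, 3, 2, 1]; [8, 4, 3, 1]; [6, 2, 1]; [3]; [2]; [1]. Product of hooks = 7390907596800. So f^λ = 22! / 7390907596800 = 1124000727777607680000 / 7390907596800 = 152078850.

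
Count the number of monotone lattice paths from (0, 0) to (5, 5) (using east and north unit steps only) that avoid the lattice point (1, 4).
Number of paths = 227

Total paths from (0, 0) to (5, 5): C(10, 5) = 252. Paths through (1, 4): (paths (0, 0) → (1, 4)) × (paths (1, 4) → (5, 5)) = C(5, 1) · C(5, 4) = 5 · 5 = 25. Avoidance count = 252 − 25 = 227.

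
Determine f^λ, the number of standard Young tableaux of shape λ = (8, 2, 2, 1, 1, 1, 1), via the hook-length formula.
# SYT of shape (8, 2, 2, 1, 1, 1, 1) = 114400

Hook-length formula: f^λ = n! / Π hook(c), product over all cells c of the Young diagram. For λ = (8, 2, 2, 1, 1, 1, 1), n = 16 boxes. Hook lengths by row (left-to-right, top-to-bottom): [14, 9, 6, 5, 4, 3, 2, 1]; [7, 2]; [6, 1]; [4]; [3]; [2]; [1]. Product of hooks = 182891520. So f^λ = 16! / 182891520 = 20922789888000 / 182891520 = 114400.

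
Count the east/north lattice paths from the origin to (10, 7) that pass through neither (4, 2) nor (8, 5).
Number of paths = 7946

Inclusion–exclusion. Total paths: C(17, 10) = 19448. Through P₁: C(6, 4)·C(11, 6) = 6930. Through P₂: C(13, 8)·C(4, 2) = 7722. Since P₁ is strictly southwest of P₂, a monotone path through both must visit P₁ then P₂; paths through both = C(6, 4)·C(7, 4)·C(4, 2) = 3150. Avoid both = 19448 − 6930 − 7722 + 3150 = 7946.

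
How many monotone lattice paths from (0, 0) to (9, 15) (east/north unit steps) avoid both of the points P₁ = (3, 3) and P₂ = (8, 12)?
Number of paths = 592504

Inclusion–exclusion. Total paths: C(24, 9) = 1307504. Through P₁: C(6, 3)·C(18, 6) = 371280. Through P₂: C(20, 8)·C(4, 1) = 503880. Since P₁ is strictly southwest of P₂, a monotone path through both must visit P₁ then P₂; paths through both = C(6, 3)·C(14, 5)·C(4, 1) = 160160. Avoid both = 1307504 − 371280 − 503880 + 160160 = 592504.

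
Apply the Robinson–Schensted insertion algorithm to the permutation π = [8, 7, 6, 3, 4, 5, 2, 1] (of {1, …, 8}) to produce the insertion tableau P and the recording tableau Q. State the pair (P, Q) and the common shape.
P = [1, 4, 5] / [2] / [3] / [6] / [7] / [8];  Q = [1, 5, 6] / [2] / [3] / [4] / [7] / [8];  common shape = (3, 1, 1, 1, 1, 1)

Row-insert the values π_1, π_2, … into P one at a time, bumping the leftmost entry strictly greater than the inserted value down to the next row. The recording tableau Q records, in position (i, j), the step at which that cell was added to P.
  Insert 8 (step 1): P = [8];  Q = [1]
  Insert 7 (step 2): P = [7] / [8];  Q = [1] / [2]
  Insert 6 (step 3): P = [6] / [7] / [8];  Q = [1] / [2] / [3]
  Insert 3 (step 4): P = [3] / [6] / [7] / [8];  Q = [1] / [2] / [3] / [4]
  Insert 4 (step 5): P = [3, 4] / [6] / [7] / [8];  Q = [1, 5] / [2] / [3] / [4]
  Insert 5 (step 6): P = [3, 4, 5] / [6] / [7] / [8];  Q = [1, 5, 6] / [2] / [3] / [4]
  Insert 2 (step 7): P = [2, 4, 5] / [3] / [6] / [7] / [8];  Q = [1, 5, 6] / [2] / [3] / [4] / [7]
  Insert 1 (step 8): P = [1, 4, 5] / [2] / [3] / [6] / [7] / [8];  Q = [1, 5, 6] / [2] / [3] / [4] / [7] / [8]
Final shape: (3, 1, 1, 1, 1, 1).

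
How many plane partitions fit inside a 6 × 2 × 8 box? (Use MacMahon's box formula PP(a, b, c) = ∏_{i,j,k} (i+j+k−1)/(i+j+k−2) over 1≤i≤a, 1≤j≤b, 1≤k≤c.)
PP(6, 2, 8) = 2147145

Evaluate the triple product over i = 1..6, j = 1..2, k = 1..8. The factors are (2/1) · (3/2) · (4/3) · (5/4) · (6/5) · (7/6) · (8/7) · (9/8) · … (96 factors total). The numerators and denominators telescope so the product is an integer; carrying out the multiplication exactly gives PP(6, 2, 8) = 2147145.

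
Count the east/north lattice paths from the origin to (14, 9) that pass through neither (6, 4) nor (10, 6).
Number of paths = 376890

Inclusion–exclusion. Total paths: C(23, 14) = 817190. Through P₁: C(10, 6)·C(13, 8) = 270270. Through P₂: C(16, 10)·C(7, 4) = 280280. Since P₁ is strictly southwest of P₂, a monotone path through both must visit P₁ then P₂; paths through both = C(10, 6)·C(6, 4)·C(7, 4) = 110250. Avoid both = 817190 − 270270 − 280280 + 110250 = 376890.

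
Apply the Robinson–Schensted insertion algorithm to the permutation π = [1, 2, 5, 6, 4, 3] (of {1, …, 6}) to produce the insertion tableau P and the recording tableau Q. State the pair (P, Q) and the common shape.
P = [1, 2, 3, 6] / [4] / [5];  Q = [1, 2, 3, 4] / [5] / [6];  common shape = (4, 1, 1)

Row-insert the values π_1, π_2, … into P one at a time, bumping the leftmost entry strictly greater than the inserted value down to the next row. The recording tableau Q records, in position (i, j), the step at which that cell was added to P.
  Insert 1 (step 1): P = [1];  Q = [1]
  Insert 2 (step 2): P = [1, 2];  Q = [1, 2]
  Insert 5 (step 3): P = [1, 2, 5];  Q = [1, 2, 3]
  Insert 6 (step 4): P = [1, 2, 5, 6];  Q = [1, 2, 3, 4]
  Insert 4 (step 5): P = [1, 2, 4, 6] / [5];  Q = [1, 2, 3, 4] / [5]
  Insert 3 (step 6): P = [1, 2, 3, 6] / [4] / [5];  Q = [1, 2, 3, 4] / [5] / [6]
Final shape: (4, 1, 1).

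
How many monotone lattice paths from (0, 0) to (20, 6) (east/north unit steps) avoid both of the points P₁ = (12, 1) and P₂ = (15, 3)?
Number of paths = 175083

Inclusion–exclusion. Total paths: C(26, 20) = 230230. Through P₁: C(13, 12)·C(13, 8) = 16731. Through P₂: C(18, 15)·C(8, 5) = 45696. Since P₁ is strictly southwest of P₂, a monotone path through both must visit P₁ then P₂; paths through both = C(13, 12)·C(5, 3)·C(8, 5) = 7280. Avoid both = 230230 − 16731 − 45696 + 7280 = 175083.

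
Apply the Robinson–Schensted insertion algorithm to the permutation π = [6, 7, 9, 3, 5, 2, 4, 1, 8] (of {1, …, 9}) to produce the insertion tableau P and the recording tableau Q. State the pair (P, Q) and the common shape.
P = [1, 4, 8] / [2, 5, 9] / [3, 7] / [6];  Q = [1, 2, 3] / [4, 5, 9] / [6, 7] / [8];  common shape = (3, 3, 2, 1)

Row-insert the values π_1, π_2, … into P one at a time, bumping the leftmost entry strictly greater than the inserted value down to the next row. The recording tableau Q records, in position (i, j), the step at which that cell was added to P.
  Insert 6 (step 1): P = [6];  Q = [1]
  Insert 7 (step 2): P = [6, 7];  Q = [1, 2]
  Insert 9 (step 3): P = [6, 7, 9];  Q = [1, 2, 3]
  Insert 3 (step 4): P = [3, 7, 9] / [6];  Q = [1, 2, 3] / [4]
  Insert 5 (step 5): P = [3, 5, 9] / [6, 7];  Q = [1, 2, 3] / [4, 5]
  Insert 2 (step 6): P = [2, 5, 9] / [3, 7] / [6];  Q = [1, 2, 3] / [4, 5] / [6]
  Insert 4 (step 7): P = [2, 4, 9] / [3, 5] / [6, 7];  Q = [1, 2, 3] / [4, 5] / [6, 7]
  Insert 1 (step 8): P = [1, 4, 9] / [2, 5] / [3, 7] / [6];  Q = [1, 2, 3] / [4, 5] / [6, 7] / [8]
  Insert 8 (step 9): P = [1, 4, 8] / [2, 5, 9] / [3, 7] / [6];  Q = [1, 2, 3] / [4, 5, 9] / [6, 7] / [8]
Final shape: (3, 3, 2, 1).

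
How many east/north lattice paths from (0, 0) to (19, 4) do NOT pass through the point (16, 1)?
Number of paths = 8515

Total paths from (0, 0) to (19, 4): C(23, 19) = 8855. Paths through (16, 1): (paths (0, 0) → (16, 1)) × (paths (16, 1) → (19, 4)) = C(17, 16) · C(6, 3) = 17 · 20 = 340. Avoidance count = 8855 − 340 = 8515.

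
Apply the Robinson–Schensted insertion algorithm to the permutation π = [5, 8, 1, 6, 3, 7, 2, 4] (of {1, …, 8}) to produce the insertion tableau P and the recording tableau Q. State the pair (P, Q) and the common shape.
P = [1, 2, 4] / [3, 6, 7] / [5] / [8];  Q = [1, 2, 6] / [3, 4, 8] / [5] / [7];  common shape = (3, 3, 1, 1)

Row-insert the values π_1, π_2, … into P one at a time, bumping the leftmost entry strictly greater than the inserted value down to the next row. The recording tableau Q records, in position (i, j), the step at which that cell was added to P.
  Insert 5 (step 1): P = [5];  Q = [1]
  Insert 8 (step 2): P = [5, 8];  Q = [1, 2]
  Insert 1 (step 3): P = [1, 8] / [5];  Q = [1, 2] / [3]
  Insert 6 (step 4): P = [1, 6] / [5, 8];  Q = [1, 2] / [3, 4]
  Insert 3 (step 5): P = [1, 3] / [5, 6] / [8];  Q = [1, 2] / [3, 4] / [5]
  Insert 7 (step 6): P = [1, 3, 7] / [5, 6] / [8];  Q = [1, 2, 6] / [3, 4] / [5]
  Insert 2 (step 7): P = [1, 2, 7] / [3, 6] / [5] / [8];  Q = [1, 2, 6] / [3, 4] / [5] / [7]
  Insert 4 (step 8): P = [1, 2, 4] / [3, 6, 7] / [5] / [8];  Q = [1, 2, 6] / [3, 4, 8] / [5] / [7]
Final shape: (3, 3, 1, 1).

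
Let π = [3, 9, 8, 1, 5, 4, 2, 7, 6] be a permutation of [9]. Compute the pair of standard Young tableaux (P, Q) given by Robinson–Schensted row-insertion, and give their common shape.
P = [1, 2, 6] / [3, 4, 7] / [5] / [8] / [9];  Q = [1, 2, 8] / [3, 5, 9] / [4] / [6] / [7];  common shape = (3, 3, 1, 1, 1)

Row-insert the values π_1, π_2, … into P one at a time, bumping the leftmost entry strictly greater than the inserted value down to the next row. The recording tableau Q records, in position (i, j), the step at which that cell was added to P.
  Insert 3 (step 1): P = [3];  Q = [1]
  Insert 9 (step 2): P = [3, 9];  Q = [1, 2]
  Insert 8 (step 3): P = [3, 8] / [9];  Q = [1, 2] / [3]
  Insert 1 (step 4): P = [1, 8] / [3] / [9];  Q = [1, 2] / [3] / [4]
  Insert 5 (step 5): P = [1, 5] / [3, 8] / [9];  Q = [1, 2] / [3, 5] / [4]
  Insert 4 (step 6): P = [1, 4] / [3, 5] / [8] / [9];  Q = [1, 2] / [3, 5] / [4] / [6]
  Insert 2 (step 7): P = [1, 2] / [3, 4] / [5] / [8] / [9];  Q = [1, 2] / [3, 5] / [4] / [6] / [7]
  Insert 7 (step 8): P = [1, 2, 7] / [3, 4] / [5] / [8] / [9];  Q = [1, 2, 8] / [3, 5] / [4] / [6] / [7]
  Insert 6 (step 9): P = [1, 2, 6] / [3, 4, 7] / [5] / [8] / [9];  Q = [1, 2, 8] / [3, 5, 9] / [4] / [6] / [7]
Final shape: (3, 3, 1, 1, 1).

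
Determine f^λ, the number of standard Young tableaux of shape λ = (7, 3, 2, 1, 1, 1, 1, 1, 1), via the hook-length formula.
# SYT of shape (7, 3, 2, 1, 1, 1, 1, 1, 1) = 2144142

Hook-length formula: f^λ = n! / Π hook(c), product over all cells c of the Young diagram. For λ = (7, 3, 2, 1, 1, 1, 1, 1, 1), n = 18 boxes. Hook lengths by row (left-to-right, top-to-bottom): [15, 8, 6, 4, 3, 2, 1]; [10, 3, 1]; [8, 1]; [6]; [5]; [4]; [3]; [2]; [1]. Product of hooks = 2985984000. So f^λ = 18! / 2985984000 = 6402373705728000 / 2985984000 = 2144142.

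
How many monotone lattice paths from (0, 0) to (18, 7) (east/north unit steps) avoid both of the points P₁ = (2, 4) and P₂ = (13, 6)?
Number of paths = 310393

Inclusion–exclusion. Total paths: C(25, 18) = 480700. Through P₁: C(6, 2)·C(19, 16) = 14535. Through P₂: C(19, 13)·C(6, 5) = 162792. Since P₁ is strictly southwest of P₂, a monotone path through both must visit P₁ then P₂; paths through both = C(6, 2)·C(13, 11)·C(6, 5) = 7020. Avoid both = 480700 − 14535 − 162792 + 7020 = 310393.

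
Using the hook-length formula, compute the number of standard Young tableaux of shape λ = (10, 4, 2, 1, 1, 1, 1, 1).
# SYT of shape (10, 4, 2, 1, 1, 1, 1, 1) = 78427440

Hook-length formula: f^λ = n! / Π hook(c), product over all cells c of the Young diagram. For λ = (10, 4, 2, 1, 1, 1, 1, 1), n = 21 boxes. Hook lengths by row (left-to-right, top-to-bottom): [17, 11, 9, 8, 6, 5, 4, 3, 2, 1]; [10, 4, 2, 1]; [7, 1]; [5]; [4]; [3]; [2]; [1]. Product of hooks = 651442176000. So f^λ = 21! / 651442176000 = 51090942171709440000 / 651442176000 = 78427440.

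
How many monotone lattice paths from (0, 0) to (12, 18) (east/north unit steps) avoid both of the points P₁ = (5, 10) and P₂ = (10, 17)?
Number of paths = 48995193

Inclusion–exclusion. Total paths: C(30, 12) = 86493225. Through P₁: C(15, 5)·C(15, 7) = 19324305. Through P₂: C(27, 10)·C(3, 2) = 25308855. Since P₁ is strictly southwest of P₂, a monotone path through both must visit P₁ then P₂; paths through both = C(15, 5)·C(12, 5)·C(3, 2) = 7135128. Avoid both = 86493225 − 19324305 − 25308855 + 7135128 = 48995193.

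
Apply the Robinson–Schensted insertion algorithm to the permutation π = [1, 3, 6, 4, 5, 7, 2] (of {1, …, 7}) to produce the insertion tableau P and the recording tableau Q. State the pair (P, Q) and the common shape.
P = [1, 2, 4, 5, 7] / [3] / [6];  Q = [1, 2, 3, 5, 6] / [4] / [7];  common shape = (5, 1, 1)

Row-insert the values π_1, π_2, … into P one at a time, bumping the leftmost entry strictly greater than the inserted value down to the next row. The recording tableau Q records, in position (i, j), the step at which that cell was added to P.
  Insert 1 (step 1): P = [1];  Q = [1]
  Insert 3 (step 2): P = [1, 3];  Q = [1, 2]
  Insert 6 (step 3): P = [1, 3, 6];  Q = [1, 2, 3]
  Insert 4 (step 4): P = [1, 3, 4] / [6];  Q = [1, 2, 3] / [4]
  Insert 5 (step 5): P = [1, 3, 4, 5] / [6];  Q = [1, 2, 3, 5] / [4]
  Insert 7 (step 6): P = [1, 3, 4, 5, 7] / [6];  Q = [1, 2, 3, 5, 6] / [4]
  Insert 2 (step 7): P = [1, 2, 4, 5, 7] / [3] / [6];  Q = [1, 2, 3, 5, 6] / [4] / [7]
Final shape: (5, 1, 1).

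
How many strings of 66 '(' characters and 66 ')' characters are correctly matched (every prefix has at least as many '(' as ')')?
C_66 = 5632681584560312734993915705849145100

These balanced parentheses are counted by the Catalan number C_n = (1/(n + 1)) · C(2n, n). For n = 66: C_66 = (1/67) · C(132, 66) = 377389666165540953244592352291892721700/67 = 5632681584560312734993915705849145100.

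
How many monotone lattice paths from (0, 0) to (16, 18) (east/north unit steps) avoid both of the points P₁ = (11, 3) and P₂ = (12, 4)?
Number of paths = 2194976454

Inclusion–exclusion. Total paths: C(34, 16) = 2203961430. Through P₁: C(14, 11)·C(20, 5) = 5643456. Through P₂: C(16, 12)·C(18, 4) = 5569200. Since P₁ is strictly southwest of P₂, a monotone path through both must visit P₁ then P₂; paths through both = C(14, 11)·C(2, 1)·C(18, 4) = 2227680. Avoid both = 2203961430 − 5643456 − 5569200 + 2227680 = 2194976454.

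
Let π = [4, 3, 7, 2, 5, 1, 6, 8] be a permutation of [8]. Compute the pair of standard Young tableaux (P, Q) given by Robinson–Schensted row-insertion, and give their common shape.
P = [1, 5, 6, 8] / [2, 7] / [3] / [4];  Q = [1, 3, 7, 8] / [2, 5] / [4] / [6];  common shape = (4, 2, 1, 1)

Row-insert the values π_1, π_2, … into P one at a time, bumping the leftmost entry strictly greater than the inserted value down to the next row. The recording tableau Q records, in position (i, j), the step at which that cell was added to P.
  Insert 4 (step 1): P = [4];  Q = [1]
  Insert 3 (step 2): P = [3] / [4];  Q = [1] / [2]
  Insert 7 (step 3): P = [3, 7] / [4];  Q = [1, 3] / [2]
  Insert 2 (step 4): P = [2, 7] / [3] / [4];  Q = [1, 3] / [2] / [4]
  Insert 5 (step 5): P = [2, 5] / [3, 7] / [4];  Q = [1, 3] / [2, 5] / [4]
  Insert 1 (step 6): P = [1, 5] / [2, 7] / [3] / [4];  Q = [1, 3] / [2, 5] / [4] / [6]
  Insert 6 (step 7): P = [1, 5, 6] / [2, 7] / [3] / [4];  Q = [1, 3, 7] / [2, 5] / [4] / [6]
  Insert 8 (step 8): P = [1, 5, 6, 8] / [2, 7] / [3] / [4];  Q = [1, 3, 7, 8] / [2, 5] / [4] / [6]
Final shape: (4, 2, 1, 1).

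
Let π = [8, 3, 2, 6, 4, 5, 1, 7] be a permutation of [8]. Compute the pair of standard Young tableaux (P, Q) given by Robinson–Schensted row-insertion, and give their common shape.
P = [1, 4, 5, 7] / [2, 6] / [3] / [8];  Q = [1, 4, 6, 8] / [2, 5] / [3] / [7];  common shape = (4, 2, 1, 1)

Row-insert the values π_1, π_2, … into P one at a time, bumping the leftmost entry strictly greater than the inserted value down to the next row. The recording tableau Q records, in position (i, j), the step at which that cell was added to P.
  Insert 8 (step 1): P = [8];  Q = [1]
  Insert 3 (step 2): P = [3] / [8];  Q = [1] / [2]
  Insert 2 (step 3): P = [2] / [3] / [8];  Q = [1] / [2] / [3]
  Insert 6 (step 4): P = [2, 6] / [3] / [8];  Q = [1, 4] / [2] / [3]
  Insert 4 (step 5): P = [2, 4] / [3, 6] / [8];  Q = [1, 4] / [2, 5] / [3]
  Insert 5 (step 6): P = [2, 4, 5] / [3, 6] / [8];  Q = [1, 4, 6] / [2, 5] / [3]
  Insert 1 (step 7): P = [1, 4, 5] / [2, 6] / [3] / [8];  Q = [1, 4, 6] / [2, 5] / [3] / [7]
  Insert 7 (step 8): P = [1, 4, 5, 7] / [2, 6] / [3] / [8];  Q = [1, 4, 6, 8] / [2, 5] / [3] / [7]
Final shape: (4, 2, 1, 1).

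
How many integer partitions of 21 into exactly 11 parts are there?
p(21, 11 parts) = 42

Partitions of n into exactly k parts are in bijection with partitions of n − k into at most k parts (subtract 1 from each part). So p(21, exactly 11) = p(10, parts ≤ 11). Computing via the recurrence p(m, j) = p(m, j−1) + p(m−j, j) gives 42.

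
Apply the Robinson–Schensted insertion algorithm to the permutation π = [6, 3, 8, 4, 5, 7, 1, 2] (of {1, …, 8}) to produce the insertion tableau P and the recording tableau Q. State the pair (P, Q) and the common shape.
P = [1, 2, 5, 7] / [3, 4] / [6, 8];  Q = [1, 3, 5, 6] / [2, 4] / [7, 8];  common shape = (4, 2, 2)

Row-insert the values π_1, π_2, … into P one at a time, bumping the leftmost entry strictly greater than the inserted value down to the next row. The recording tableau Q records, in position (i, j), the step at which that cell was added to P.
  Insert 6 (step 1): P = [6];  Q = [1]
  Insert 3 (step 2): P = [3] / [6];  Q = [1] / [2]
  Insert 8 (step 3): P = [3, 8] / [6];  Q = [1, 3] / [2]
  Insert 4 (step 4): P = [3, 4] / [6, 8];  Q = [1, 3] / [2, 4]
  Insert 5 (step 5): P = [3, 4, 5] / [6, 8];  Q = [1, 3, 5] / [2, 4]
  Insert 7 (step 6): P = [3, 4, 5, 7] / [6, 8];  Q = [1, 3, 5, 6] / [2, 4]
  Insert 1 (step 7): P = [1, 4, 5, 7] / [3, 8] / [6];  Q = [1, 3, 5, 6] / [2, 4] / [7]
  Insert 2 (step 8): P = [1, 2, 5, 7] / [3, 4] / [6, 8];  Q = [1, 3, 5, 6] / [2, 4] / [7, 8]
Final shape: (4, 2, 2).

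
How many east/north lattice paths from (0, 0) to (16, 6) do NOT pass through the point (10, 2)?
Number of paths = 60753

Total paths from (0, 0) to (16, 6): C(22, 16) = 74613. Paths through (10, 2): (paths (0, 0) → (10, 2)) × (paths (10, 2) → (16, 6)) = C(12, 10) · C(10, 6) = 66 · 210 = 13860. Avoidance count = 74613 − 13860 = 60753.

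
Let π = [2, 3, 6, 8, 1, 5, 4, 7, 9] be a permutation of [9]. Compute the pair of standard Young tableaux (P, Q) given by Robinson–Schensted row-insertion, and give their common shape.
P = [1, 3, 4, 7, 9] / [2, 5, 8] / [6];  Q = [1, 2, 3, 4, 9] / [5, 6, 8] / [7];  common shape = (5, 3, 1)

Row-insert the values π_1, π_2, … into P one at a time, bumping the leftmost entry strictly greater than the inserted value down to the next row. The recording tableau Q records, in position (i, j), the step at which that cell was added to P.
  Insert 2 (step 1): P = [2];  Q = [1]
  Insert 3 (step 2): P = [2, 3];  Q = [1, 2]
  Insert 6 (step 3): P = [2, 3, 6];  Q = [1, 2, 3]
  Insert 8 (step 4): P = [2, 3, 6, 8];  Q = [1, 2, 3, 4]
  Insert 1 (step 5): P = [1, 3, 6, 8] / [2];  Q = [1, 2, 3, 4] / [5]
  Insert 5 (step 6): P = [1, 3, 5, 8] / [2, 6];  Q = [1, 2, 3, 4] / [5, 6]
  Insert 4 (step 7): P = [1, 3, 4, 8] / [2, 5] / [6];  Q = [1, 2, 3, 4] / [5, 6] / [7]
  Insert 7 (step 8): P = [1, 3, 4, 7] / [2, 5, 8] / [6];  Q = [1, 2, 3, 4] / [5, 6, 8] / [7]
  Insert 9 (step 9): P = [1, 3, 4, 7, 9] / [2, 5, 8] / [6];  Q = [1, 2, 3, 4, 9] / [5, 6, 8] / [7]
Final shape: (5, 3, 1).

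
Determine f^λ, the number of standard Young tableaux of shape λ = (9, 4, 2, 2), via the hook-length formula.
# SYT of shape (9, 4, 2, 2) = 556920

Hook-length formula: f^λ = n! / Π hook(c), product over all cells c of the Young diagram. For λ = (9, 4, 2, 2), n = 17 boxes. Hook lengths by row (left-to-right, top-to-bottom): [12, 11, 8, 7, 5, 4, 3, 2, 1]; [6, 5, 2, 1]; [3, 2]; [2, 1]. Product of hooks = 638668800. So f^λ = 17! / 638668800 = 355687428096000 / 638668800 = 556920.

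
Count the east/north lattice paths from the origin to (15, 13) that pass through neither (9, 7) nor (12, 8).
Number of paths = 22379840

Inclusion–exclusion. Total paths: C(28, 15) = 37442160. Through P₁: C(16, 9)·C(12, 6) = 10570560. Through P₂: C(20, 12)·C(8, 3) = 7054320. Since P₁ is strictly southwest of P₂, a monotone path through both must visit P₁ then P₂; paths through both = C(16, 9)·C(4, 3)·C(8, 3) = 2562560. Avoid both = 37442160 − 10570560 − 7054320 + 2562560 = 22379840.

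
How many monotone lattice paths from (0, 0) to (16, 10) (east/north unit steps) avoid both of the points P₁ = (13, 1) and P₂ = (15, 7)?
Number of paths = 4628047

Inclusion–exclusion. Total paths: C(26, 16) = 5311735. Through P₁: C(14, 13)·C(12, 3) = 3080. Through P₂: C(22, 15)·C(4, 1) = 682176. Since P₁ is strictly southwest of P₂, a monotone path through both must visit P₁ then P₂; paths through both = C(14, 13)·C(8, 2)·C(4, 1) = 1568. Avoid both = 5311735 − 3080 − 682176 + 1568 = 4628047.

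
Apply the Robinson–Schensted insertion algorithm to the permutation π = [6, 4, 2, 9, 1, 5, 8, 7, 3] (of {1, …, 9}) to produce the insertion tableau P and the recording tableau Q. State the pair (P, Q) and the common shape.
P = [1, 3, 7] / [2, 5] / [4, 8] / [6, 9];  Q = [1, 4, 7] / [2, 6] / [3, 8] / [5, 9];  common shape = (3, 2, 2, 2)

Row-insert the values π_1, π_2, … into P one at a time, bumping the leftmost entry strictly greater than the inserted value down to the next row. The recording tableau Q records, in position (i, j), the step at which that cell was added to P.
  Insert 6 (step 1): P = [6];  Q = [1]
  Insert 4 (step 2): P = [4] / [6];  Q = [1] / [2]
  Insert 2 (step 3): P = [2] / [4] / [6];  Q = [1] / [2] / [3]
  Insert 9 (step 4): P = [2, 9] / [4] / [6];  Q = [1, 4] / [2] / [3]
  Insert 1 (step 5): P = [1, 9] / [2] / [4] / [6];  Q = [1, 4] / [2] / [3] / [5]
  Insert 5 (step 6): P = [1, 5] / [2, 9] / [4] / [6];  Q = [1, 4] / [2, 6] / [3] / [5]
  Insert 8 (step 7): P = [1, 5, 8] / [2, 9] / [4] / [6];  Q = [1, 4, 7] / [2, 6] / [3] / [5]
  Insert 7 (step 8): P = [1, 5, 7] / [2, 8] / [4, 9] / [6];  Q = [1, 4, 7] / [2, 6] / [3, 8] / [5]
  Insert 3 (step 9): P = [1, 3, 7] / [2, 5] / [4, 8] / [6, 9];  Q = [1, 4, 7] / [2, 6] / [3, 8] / [5, 9]
Final shape: (3, 2, 2, 2).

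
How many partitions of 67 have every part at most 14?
p(67, parts ≤ 14) = 1140588

Use the recurrence p(n, m) = p(n, m−1) + p(n−m, m): either the largest part is < m (count p(n, m−1)) or the largest part is exactly m (remove one copy of m, count p(n−m, m)). With p(0, ·) = 1 this gives p(67, parts ≤ 14) = 1140588. (By conjugating Young diagrams, this also counts partitions of 67 into at most 14 parts.)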